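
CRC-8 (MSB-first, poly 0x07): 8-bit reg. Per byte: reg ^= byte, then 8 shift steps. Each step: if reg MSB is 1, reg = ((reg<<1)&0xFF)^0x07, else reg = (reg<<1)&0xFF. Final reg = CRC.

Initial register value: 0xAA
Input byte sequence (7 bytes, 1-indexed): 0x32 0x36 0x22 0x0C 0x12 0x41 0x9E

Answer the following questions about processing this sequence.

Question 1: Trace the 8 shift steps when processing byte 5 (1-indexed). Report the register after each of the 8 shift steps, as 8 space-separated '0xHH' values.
Answer: 0x97 0x29 0x52 0xA4 0x4F 0x9E 0x3B 0x76

Derivation:
After byte 1 (0x32): reg=0xC1
After byte 2 (0x36): reg=0xCB
After byte 3 (0x22): reg=0x91
After byte 4 (0x0C): reg=0xDA
Register before byte 5: 0xDA
After XOR with byte 0x12: 0xC8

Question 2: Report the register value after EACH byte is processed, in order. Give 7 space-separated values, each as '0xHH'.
0xC1 0xCB 0x91 0xDA 0x76 0x85 0x41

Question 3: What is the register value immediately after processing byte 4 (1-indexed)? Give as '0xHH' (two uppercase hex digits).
After byte 1 (0x32): reg=0xC1
After byte 2 (0x36): reg=0xCB
After byte 3 (0x22): reg=0x91
After byte 4 (0x0C): reg=0xDA

Answer: 0xDA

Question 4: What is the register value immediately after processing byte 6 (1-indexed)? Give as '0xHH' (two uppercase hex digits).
After byte 1 (0x32): reg=0xC1
After byte 2 (0x36): reg=0xCB
After byte 3 (0x22): reg=0x91
After byte 4 (0x0C): reg=0xDA
After byte 5 (0x12): reg=0x76
After byte 6 (0x41): reg=0x85

Answer: 0x85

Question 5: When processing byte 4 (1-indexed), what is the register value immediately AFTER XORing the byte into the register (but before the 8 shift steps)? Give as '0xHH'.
Answer: 0x9D

Derivation:
Register before byte 4: 0x91
Byte 4: 0x0C
0x91 XOR 0x0C = 0x9D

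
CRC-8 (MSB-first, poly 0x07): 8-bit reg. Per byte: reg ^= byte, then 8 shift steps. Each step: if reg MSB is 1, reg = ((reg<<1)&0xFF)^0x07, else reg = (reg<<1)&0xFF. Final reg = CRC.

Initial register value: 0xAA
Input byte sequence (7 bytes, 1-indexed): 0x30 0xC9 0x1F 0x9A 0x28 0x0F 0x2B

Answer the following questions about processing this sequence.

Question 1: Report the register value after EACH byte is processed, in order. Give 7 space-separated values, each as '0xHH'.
0xCF 0x12 0x23 0x26 0x2A 0xFB 0x3E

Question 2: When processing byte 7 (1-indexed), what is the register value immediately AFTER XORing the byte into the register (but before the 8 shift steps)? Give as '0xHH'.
Answer: 0xD0

Derivation:
Register before byte 7: 0xFB
Byte 7: 0x2B
0xFB XOR 0x2B = 0xD0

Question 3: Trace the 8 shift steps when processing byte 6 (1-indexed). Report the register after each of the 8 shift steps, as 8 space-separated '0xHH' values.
Answer: 0x4A 0x94 0x2F 0x5E 0xBC 0x7F 0xFE 0xFB

Derivation:
After byte 1 (0x30): reg=0xCF
After byte 2 (0xC9): reg=0x12
After byte 3 (0x1F): reg=0x23
After byte 4 (0x9A): reg=0x26
After byte 5 (0x28): reg=0x2A
Register before byte 6: 0x2A
After XOR with byte 0x0F: 0x25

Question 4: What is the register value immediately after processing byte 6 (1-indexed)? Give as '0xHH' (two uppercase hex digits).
After byte 1 (0x30): reg=0xCF
After byte 2 (0xC9): reg=0x12
After byte 3 (0x1F): reg=0x23
After byte 4 (0x9A): reg=0x26
After byte 5 (0x28): reg=0x2A
After byte 6 (0x0F): reg=0xFB

Answer: 0xFB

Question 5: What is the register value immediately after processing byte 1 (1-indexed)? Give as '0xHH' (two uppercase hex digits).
Answer: 0xCF

Derivation:
After byte 1 (0x30): reg=0xCF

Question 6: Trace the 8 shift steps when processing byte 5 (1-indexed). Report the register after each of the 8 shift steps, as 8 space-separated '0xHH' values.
After byte 1 (0x30): reg=0xCF
After byte 2 (0xC9): reg=0x12
After byte 3 (0x1F): reg=0x23
After byte 4 (0x9A): reg=0x26
Register before byte 5: 0x26
After XOR with byte 0x28: 0x0E

Answer: 0x1C 0x38 0x70 0xE0 0xC7 0x89 0x15 0x2A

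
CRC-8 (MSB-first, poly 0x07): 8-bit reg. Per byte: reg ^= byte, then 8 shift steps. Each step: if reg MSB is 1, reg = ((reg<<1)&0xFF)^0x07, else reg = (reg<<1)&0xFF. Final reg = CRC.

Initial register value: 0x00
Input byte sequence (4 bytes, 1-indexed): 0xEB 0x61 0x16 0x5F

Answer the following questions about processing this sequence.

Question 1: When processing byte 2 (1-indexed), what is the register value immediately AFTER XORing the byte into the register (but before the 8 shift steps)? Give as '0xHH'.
Register before byte 2: 0x9F
Byte 2: 0x61
0x9F XOR 0x61 = 0xFE

Answer: 0xFE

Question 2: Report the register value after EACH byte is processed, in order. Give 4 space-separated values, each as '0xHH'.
0x9F 0xF4 0xA0 0xF3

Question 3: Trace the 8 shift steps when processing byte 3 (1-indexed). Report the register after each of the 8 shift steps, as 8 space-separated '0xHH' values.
After byte 1 (0xEB): reg=0x9F
After byte 2 (0x61): reg=0xF4
Register before byte 3: 0xF4
After XOR with byte 0x16: 0xE2

Answer: 0xC3 0x81 0x05 0x0A 0x14 0x28 0x50 0xA0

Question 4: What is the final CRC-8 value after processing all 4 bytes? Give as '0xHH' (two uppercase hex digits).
Answer: 0xF3

Derivation:
After byte 1 (0xEB): reg=0x9F
After byte 2 (0x61): reg=0xF4
After byte 3 (0x16): reg=0xA0
After byte 4 (0x5F): reg=0xF3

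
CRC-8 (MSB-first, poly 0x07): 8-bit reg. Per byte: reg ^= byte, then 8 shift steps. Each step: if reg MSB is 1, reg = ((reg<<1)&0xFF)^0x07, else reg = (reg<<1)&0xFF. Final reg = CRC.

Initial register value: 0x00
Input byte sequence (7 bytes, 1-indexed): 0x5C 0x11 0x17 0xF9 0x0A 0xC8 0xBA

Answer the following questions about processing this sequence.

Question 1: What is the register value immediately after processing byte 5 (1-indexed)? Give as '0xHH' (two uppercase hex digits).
Answer: 0x36

Derivation:
After byte 1 (0x5C): reg=0x93
After byte 2 (0x11): reg=0x87
After byte 3 (0x17): reg=0xF9
After byte 4 (0xF9): reg=0x00
After byte 5 (0x0A): reg=0x36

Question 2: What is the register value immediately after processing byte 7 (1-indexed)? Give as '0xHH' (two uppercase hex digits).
Answer: 0xED

Derivation:
After byte 1 (0x5C): reg=0x93
After byte 2 (0x11): reg=0x87
After byte 3 (0x17): reg=0xF9
After byte 4 (0xF9): reg=0x00
After byte 5 (0x0A): reg=0x36
After byte 6 (0xC8): reg=0xF4
After byte 7 (0xBA): reg=0xED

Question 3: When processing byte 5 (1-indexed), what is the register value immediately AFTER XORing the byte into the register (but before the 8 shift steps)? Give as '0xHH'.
Register before byte 5: 0x00
Byte 5: 0x0A
0x00 XOR 0x0A = 0x0A

Answer: 0x0A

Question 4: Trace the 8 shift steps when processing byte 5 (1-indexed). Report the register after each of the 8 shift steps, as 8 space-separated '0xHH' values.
Answer: 0x14 0x28 0x50 0xA0 0x47 0x8E 0x1B 0x36

Derivation:
After byte 1 (0x5C): reg=0x93
After byte 2 (0x11): reg=0x87
After byte 3 (0x17): reg=0xF9
After byte 4 (0xF9): reg=0x00
Register before byte 5: 0x00
After XOR with byte 0x0A: 0x0A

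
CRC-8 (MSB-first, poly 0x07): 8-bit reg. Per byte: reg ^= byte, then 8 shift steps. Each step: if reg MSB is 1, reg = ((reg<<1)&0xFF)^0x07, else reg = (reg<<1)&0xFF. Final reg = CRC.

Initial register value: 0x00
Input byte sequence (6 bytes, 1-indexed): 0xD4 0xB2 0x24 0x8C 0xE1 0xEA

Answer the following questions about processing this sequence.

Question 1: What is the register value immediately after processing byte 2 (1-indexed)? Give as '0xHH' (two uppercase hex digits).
Answer: 0xF9

Derivation:
After byte 1 (0xD4): reg=0x22
After byte 2 (0xB2): reg=0xF9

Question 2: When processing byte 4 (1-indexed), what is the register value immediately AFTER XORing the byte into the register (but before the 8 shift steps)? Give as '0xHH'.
Register before byte 4: 0x1D
Byte 4: 0x8C
0x1D XOR 0x8C = 0x91

Answer: 0x91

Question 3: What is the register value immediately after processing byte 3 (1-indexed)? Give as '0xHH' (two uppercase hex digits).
After byte 1 (0xD4): reg=0x22
After byte 2 (0xB2): reg=0xF9
After byte 3 (0x24): reg=0x1D

Answer: 0x1D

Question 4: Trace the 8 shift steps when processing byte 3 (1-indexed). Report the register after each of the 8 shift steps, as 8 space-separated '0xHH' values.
Answer: 0xBD 0x7D 0xFA 0xF3 0xE1 0xC5 0x8D 0x1D

Derivation:
After byte 1 (0xD4): reg=0x22
After byte 2 (0xB2): reg=0xF9
Register before byte 3: 0xF9
After XOR with byte 0x24: 0xDD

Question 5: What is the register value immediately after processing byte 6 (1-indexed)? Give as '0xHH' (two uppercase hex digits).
After byte 1 (0xD4): reg=0x22
After byte 2 (0xB2): reg=0xF9
After byte 3 (0x24): reg=0x1D
After byte 4 (0x8C): reg=0xFE
After byte 5 (0xE1): reg=0x5D
After byte 6 (0xEA): reg=0x0C

Answer: 0x0C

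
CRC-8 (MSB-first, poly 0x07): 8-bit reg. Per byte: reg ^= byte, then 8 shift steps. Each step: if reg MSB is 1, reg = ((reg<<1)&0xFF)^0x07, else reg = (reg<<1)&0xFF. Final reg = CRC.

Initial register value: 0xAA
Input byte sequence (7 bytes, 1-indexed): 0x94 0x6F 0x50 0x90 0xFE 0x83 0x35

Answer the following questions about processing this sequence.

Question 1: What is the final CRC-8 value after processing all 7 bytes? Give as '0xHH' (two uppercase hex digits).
After byte 1 (0x94): reg=0xBA
After byte 2 (0x6F): reg=0x25
After byte 3 (0x50): reg=0x4C
After byte 4 (0x90): reg=0x1A
After byte 5 (0xFE): reg=0xB2
After byte 6 (0x83): reg=0x97
After byte 7 (0x35): reg=0x67

Answer: 0x67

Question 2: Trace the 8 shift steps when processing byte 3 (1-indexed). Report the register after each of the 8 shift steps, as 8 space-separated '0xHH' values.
After byte 1 (0x94): reg=0xBA
After byte 2 (0x6F): reg=0x25
Register before byte 3: 0x25
After XOR with byte 0x50: 0x75

Answer: 0xEA 0xD3 0xA1 0x45 0x8A 0x13 0x26 0x4C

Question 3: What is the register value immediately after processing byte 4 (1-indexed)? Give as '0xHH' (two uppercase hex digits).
After byte 1 (0x94): reg=0xBA
After byte 2 (0x6F): reg=0x25
After byte 3 (0x50): reg=0x4C
After byte 4 (0x90): reg=0x1A

Answer: 0x1A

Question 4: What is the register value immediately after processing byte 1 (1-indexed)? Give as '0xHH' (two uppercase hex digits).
After byte 1 (0x94): reg=0xBA

Answer: 0xBA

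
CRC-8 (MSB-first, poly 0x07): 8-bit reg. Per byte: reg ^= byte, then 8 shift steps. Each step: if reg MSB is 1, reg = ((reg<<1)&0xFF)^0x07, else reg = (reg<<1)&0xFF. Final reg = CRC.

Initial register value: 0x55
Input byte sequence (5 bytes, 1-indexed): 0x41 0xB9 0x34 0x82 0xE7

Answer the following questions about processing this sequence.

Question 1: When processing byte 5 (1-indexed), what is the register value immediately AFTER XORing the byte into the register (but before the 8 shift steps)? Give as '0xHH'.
Register before byte 5: 0xC5
Byte 5: 0xE7
0xC5 XOR 0xE7 = 0x22

Answer: 0x22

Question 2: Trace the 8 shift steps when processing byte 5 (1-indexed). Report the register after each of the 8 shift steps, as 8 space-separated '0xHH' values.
After byte 1 (0x41): reg=0x6C
After byte 2 (0xB9): reg=0x25
After byte 3 (0x34): reg=0x77
After byte 4 (0x82): reg=0xC5
Register before byte 5: 0xC5
After XOR with byte 0xE7: 0x22

Answer: 0x44 0x88 0x17 0x2E 0x5C 0xB8 0x77 0xEE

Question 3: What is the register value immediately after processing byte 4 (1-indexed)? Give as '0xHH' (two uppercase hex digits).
Answer: 0xC5

Derivation:
After byte 1 (0x41): reg=0x6C
After byte 2 (0xB9): reg=0x25
After byte 3 (0x34): reg=0x77
After byte 4 (0x82): reg=0xC5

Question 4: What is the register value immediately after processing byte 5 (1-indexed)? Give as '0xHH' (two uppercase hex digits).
Answer: 0xEE

Derivation:
After byte 1 (0x41): reg=0x6C
After byte 2 (0xB9): reg=0x25
After byte 3 (0x34): reg=0x77
After byte 4 (0x82): reg=0xC5
After byte 5 (0xE7): reg=0xEE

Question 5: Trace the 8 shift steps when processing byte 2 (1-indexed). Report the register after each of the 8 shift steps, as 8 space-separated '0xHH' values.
After byte 1 (0x41): reg=0x6C
Register before byte 2: 0x6C
After XOR with byte 0xB9: 0xD5

Answer: 0xAD 0x5D 0xBA 0x73 0xE6 0xCB 0x91 0x25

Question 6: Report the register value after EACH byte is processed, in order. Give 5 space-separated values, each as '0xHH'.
0x6C 0x25 0x77 0xC5 0xEE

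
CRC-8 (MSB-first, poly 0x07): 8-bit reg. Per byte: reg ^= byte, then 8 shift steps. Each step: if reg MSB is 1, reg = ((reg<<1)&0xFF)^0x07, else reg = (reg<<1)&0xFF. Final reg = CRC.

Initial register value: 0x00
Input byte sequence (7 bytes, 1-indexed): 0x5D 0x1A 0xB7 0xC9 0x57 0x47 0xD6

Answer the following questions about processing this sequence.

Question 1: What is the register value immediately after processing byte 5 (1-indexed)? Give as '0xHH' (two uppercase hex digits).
After byte 1 (0x5D): reg=0x94
After byte 2 (0x1A): reg=0xA3
After byte 3 (0xB7): reg=0x6C
After byte 4 (0xC9): reg=0x72
After byte 5 (0x57): reg=0xFB

Answer: 0xFB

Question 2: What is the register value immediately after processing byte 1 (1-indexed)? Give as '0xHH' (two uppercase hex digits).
Answer: 0x94

Derivation:
After byte 1 (0x5D): reg=0x94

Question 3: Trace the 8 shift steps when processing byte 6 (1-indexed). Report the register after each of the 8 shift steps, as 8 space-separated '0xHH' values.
Answer: 0x7F 0xFE 0xFB 0xF1 0xE5 0xCD 0x9D 0x3D

Derivation:
After byte 1 (0x5D): reg=0x94
After byte 2 (0x1A): reg=0xA3
After byte 3 (0xB7): reg=0x6C
After byte 4 (0xC9): reg=0x72
After byte 5 (0x57): reg=0xFB
Register before byte 6: 0xFB
After XOR with byte 0x47: 0xBC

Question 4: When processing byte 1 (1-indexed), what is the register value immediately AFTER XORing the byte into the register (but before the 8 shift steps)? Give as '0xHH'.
Register before byte 1: 0x00
Byte 1: 0x5D
0x00 XOR 0x5D = 0x5D

Answer: 0x5D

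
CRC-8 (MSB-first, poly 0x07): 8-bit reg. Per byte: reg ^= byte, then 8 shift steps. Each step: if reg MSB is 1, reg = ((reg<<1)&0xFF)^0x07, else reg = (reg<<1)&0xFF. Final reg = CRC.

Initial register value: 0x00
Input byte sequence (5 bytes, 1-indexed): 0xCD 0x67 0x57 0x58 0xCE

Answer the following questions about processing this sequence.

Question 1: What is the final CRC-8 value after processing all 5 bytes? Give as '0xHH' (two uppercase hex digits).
After byte 1 (0xCD): reg=0x6D
After byte 2 (0x67): reg=0x36
After byte 3 (0x57): reg=0x20
After byte 4 (0x58): reg=0x6F
After byte 5 (0xCE): reg=0x6E

Answer: 0x6E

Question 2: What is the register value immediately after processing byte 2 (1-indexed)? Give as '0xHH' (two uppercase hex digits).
Answer: 0x36

Derivation:
After byte 1 (0xCD): reg=0x6D
After byte 2 (0x67): reg=0x36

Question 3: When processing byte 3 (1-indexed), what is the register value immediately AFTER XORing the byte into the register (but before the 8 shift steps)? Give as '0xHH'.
Register before byte 3: 0x36
Byte 3: 0x57
0x36 XOR 0x57 = 0x61

Answer: 0x61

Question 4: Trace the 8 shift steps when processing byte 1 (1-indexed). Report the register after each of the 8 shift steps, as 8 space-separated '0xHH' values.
Answer: 0x9D 0x3D 0x7A 0xF4 0xEF 0xD9 0xB5 0x6D

Derivation:
Register before byte 1: 0x00
After XOR with byte 0xCD: 0xCD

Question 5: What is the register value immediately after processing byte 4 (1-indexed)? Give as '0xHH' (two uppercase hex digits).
After byte 1 (0xCD): reg=0x6D
After byte 2 (0x67): reg=0x36
After byte 3 (0x57): reg=0x20
After byte 4 (0x58): reg=0x6F

Answer: 0x6F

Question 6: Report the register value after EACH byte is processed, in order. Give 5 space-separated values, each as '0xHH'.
0x6D 0x36 0x20 0x6F 0x6E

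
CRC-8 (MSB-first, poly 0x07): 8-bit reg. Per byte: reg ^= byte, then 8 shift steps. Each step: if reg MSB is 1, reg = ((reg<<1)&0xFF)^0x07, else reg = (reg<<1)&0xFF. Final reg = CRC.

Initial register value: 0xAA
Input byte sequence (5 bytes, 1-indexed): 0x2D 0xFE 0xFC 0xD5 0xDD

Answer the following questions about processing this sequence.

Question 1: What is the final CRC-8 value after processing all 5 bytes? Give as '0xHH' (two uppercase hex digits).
After byte 1 (0x2D): reg=0x9C
After byte 2 (0xFE): reg=0x29
After byte 3 (0xFC): reg=0x25
After byte 4 (0xD5): reg=0xDE
After byte 5 (0xDD): reg=0x09

Answer: 0x09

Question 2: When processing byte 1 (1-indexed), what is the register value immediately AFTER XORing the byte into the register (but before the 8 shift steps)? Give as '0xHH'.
Register before byte 1: 0xAA
Byte 1: 0x2D
0xAA XOR 0x2D = 0x87

Answer: 0x87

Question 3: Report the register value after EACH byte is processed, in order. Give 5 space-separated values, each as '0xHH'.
0x9C 0x29 0x25 0xDE 0x09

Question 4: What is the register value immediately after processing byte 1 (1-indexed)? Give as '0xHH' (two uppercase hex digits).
After byte 1 (0x2D): reg=0x9C

Answer: 0x9C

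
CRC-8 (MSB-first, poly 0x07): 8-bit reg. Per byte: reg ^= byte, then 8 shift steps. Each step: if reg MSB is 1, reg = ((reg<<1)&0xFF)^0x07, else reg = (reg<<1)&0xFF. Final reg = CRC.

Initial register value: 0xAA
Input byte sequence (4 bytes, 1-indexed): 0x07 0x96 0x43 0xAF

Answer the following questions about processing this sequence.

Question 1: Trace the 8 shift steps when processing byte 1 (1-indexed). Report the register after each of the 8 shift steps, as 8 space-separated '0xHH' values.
Register before byte 1: 0xAA
After XOR with byte 0x07: 0xAD

Answer: 0x5D 0xBA 0x73 0xE6 0xCB 0x91 0x25 0x4A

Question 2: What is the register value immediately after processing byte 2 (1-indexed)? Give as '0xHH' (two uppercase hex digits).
Answer: 0x1A

Derivation:
After byte 1 (0x07): reg=0x4A
After byte 2 (0x96): reg=0x1A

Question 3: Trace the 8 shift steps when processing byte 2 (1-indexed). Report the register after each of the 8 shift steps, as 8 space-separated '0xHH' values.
After byte 1 (0x07): reg=0x4A
Register before byte 2: 0x4A
After XOR with byte 0x96: 0xDC

Answer: 0xBF 0x79 0xF2 0xE3 0xC1 0x85 0x0D 0x1A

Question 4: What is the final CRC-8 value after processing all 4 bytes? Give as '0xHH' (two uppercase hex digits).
After byte 1 (0x07): reg=0x4A
After byte 2 (0x96): reg=0x1A
After byte 3 (0x43): reg=0x88
After byte 4 (0xAF): reg=0xF5

Answer: 0xF5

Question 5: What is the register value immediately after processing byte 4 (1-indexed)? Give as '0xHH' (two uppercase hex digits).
Answer: 0xF5

Derivation:
After byte 1 (0x07): reg=0x4A
After byte 2 (0x96): reg=0x1A
After byte 3 (0x43): reg=0x88
After byte 4 (0xAF): reg=0xF5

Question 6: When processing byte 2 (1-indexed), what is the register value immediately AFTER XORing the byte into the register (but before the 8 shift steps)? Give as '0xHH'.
Answer: 0xDC

Derivation:
Register before byte 2: 0x4A
Byte 2: 0x96
0x4A XOR 0x96 = 0xDC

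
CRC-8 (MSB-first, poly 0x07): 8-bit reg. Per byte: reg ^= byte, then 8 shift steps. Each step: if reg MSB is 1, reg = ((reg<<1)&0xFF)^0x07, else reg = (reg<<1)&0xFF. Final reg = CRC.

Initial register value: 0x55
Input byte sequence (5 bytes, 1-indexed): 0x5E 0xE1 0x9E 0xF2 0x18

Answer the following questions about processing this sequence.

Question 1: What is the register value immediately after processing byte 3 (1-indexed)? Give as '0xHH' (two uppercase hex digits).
After byte 1 (0x5E): reg=0x31
After byte 2 (0xE1): reg=0x3E
After byte 3 (0x9E): reg=0x69

Answer: 0x69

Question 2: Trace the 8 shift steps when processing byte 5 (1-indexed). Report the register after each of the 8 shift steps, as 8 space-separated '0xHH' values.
After byte 1 (0x5E): reg=0x31
After byte 2 (0xE1): reg=0x3E
After byte 3 (0x9E): reg=0x69
After byte 4 (0xF2): reg=0xC8
Register before byte 5: 0xC8
After XOR with byte 0x18: 0xD0

Answer: 0xA7 0x49 0x92 0x23 0x46 0x8C 0x1F 0x3E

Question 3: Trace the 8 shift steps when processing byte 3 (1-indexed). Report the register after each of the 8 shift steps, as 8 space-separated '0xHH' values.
Answer: 0x47 0x8E 0x1B 0x36 0x6C 0xD8 0xB7 0x69

Derivation:
After byte 1 (0x5E): reg=0x31
After byte 2 (0xE1): reg=0x3E
Register before byte 3: 0x3E
After XOR with byte 0x9E: 0xA0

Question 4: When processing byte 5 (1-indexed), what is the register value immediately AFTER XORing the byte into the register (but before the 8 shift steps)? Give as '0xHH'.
Answer: 0xD0

Derivation:
Register before byte 5: 0xC8
Byte 5: 0x18
0xC8 XOR 0x18 = 0xD0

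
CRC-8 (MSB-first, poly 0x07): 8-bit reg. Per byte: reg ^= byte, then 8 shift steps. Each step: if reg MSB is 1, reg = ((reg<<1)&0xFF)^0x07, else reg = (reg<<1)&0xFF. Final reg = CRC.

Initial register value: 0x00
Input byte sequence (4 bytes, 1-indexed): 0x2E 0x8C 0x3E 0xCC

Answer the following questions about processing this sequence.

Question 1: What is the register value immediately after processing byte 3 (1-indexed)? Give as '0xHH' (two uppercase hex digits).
Answer: 0x9F

Derivation:
After byte 1 (0x2E): reg=0xCA
After byte 2 (0x8C): reg=0xD5
After byte 3 (0x3E): reg=0x9F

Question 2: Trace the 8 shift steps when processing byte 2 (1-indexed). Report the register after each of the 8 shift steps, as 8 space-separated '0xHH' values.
Answer: 0x8C 0x1F 0x3E 0x7C 0xF8 0xF7 0xE9 0xD5

Derivation:
After byte 1 (0x2E): reg=0xCA
Register before byte 2: 0xCA
After XOR with byte 0x8C: 0x46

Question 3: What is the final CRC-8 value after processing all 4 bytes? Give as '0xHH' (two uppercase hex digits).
Answer: 0xBE

Derivation:
After byte 1 (0x2E): reg=0xCA
After byte 2 (0x8C): reg=0xD5
After byte 3 (0x3E): reg=0x9F
After byte 4 (0xCC): reg=0xBE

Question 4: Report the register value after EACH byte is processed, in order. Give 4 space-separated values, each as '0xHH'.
0xCA 0xD5 0x9F 0xBE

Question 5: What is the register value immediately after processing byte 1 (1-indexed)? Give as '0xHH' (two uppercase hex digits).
After byte 1 (0x2E): reg=0xCA

Answer: 0xCA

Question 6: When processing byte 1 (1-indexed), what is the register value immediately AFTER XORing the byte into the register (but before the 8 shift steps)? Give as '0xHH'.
Answer: 0x2E

Derivation:
Register before byte 1: 0x00
Byte 1: 0x2E
0x00 XOR 0x2E = 0x2E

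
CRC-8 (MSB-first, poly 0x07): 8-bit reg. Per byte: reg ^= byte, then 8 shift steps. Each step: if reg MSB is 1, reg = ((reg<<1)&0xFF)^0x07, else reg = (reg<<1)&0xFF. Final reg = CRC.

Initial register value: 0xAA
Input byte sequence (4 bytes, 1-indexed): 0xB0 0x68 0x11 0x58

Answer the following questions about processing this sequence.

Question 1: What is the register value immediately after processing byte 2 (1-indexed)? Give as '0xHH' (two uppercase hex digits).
After byte 1 (0xB0): reg=0x46
After byte 2 (0x68): reg=0xCA

Answer: 0xCA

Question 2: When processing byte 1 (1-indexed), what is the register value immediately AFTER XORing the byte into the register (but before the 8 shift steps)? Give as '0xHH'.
Register before byte 1: 0xAA
Byte 1: 0xB0
0xAA XOR 0xB0 = 0x1A

Answer: 0x1A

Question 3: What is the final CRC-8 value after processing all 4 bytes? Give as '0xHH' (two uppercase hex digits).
Answer: 0xA2

Derivation:
After byte 1 (0xB0): reg=0x46
After byte 2 (0x68): reg=0xCA
After byte 3 (0x11): reg=0x0F
After byte 4 (0x58): reg=0xA2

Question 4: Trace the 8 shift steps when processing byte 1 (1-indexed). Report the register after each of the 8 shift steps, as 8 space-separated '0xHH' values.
Register before byte 1: 0xAA
After XOR with byte 0xB0: 0x1A

Answer: 0x34 0x68 0xD0 0xA7 0x49 0x92 0x23 0x46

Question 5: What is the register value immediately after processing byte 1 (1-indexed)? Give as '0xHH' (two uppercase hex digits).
Answer: 0x46

Derivation:
After byte 1 (0xB0): reg=0x46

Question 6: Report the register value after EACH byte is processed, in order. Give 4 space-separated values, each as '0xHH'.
0x46 0xCA 0x0F 0xA2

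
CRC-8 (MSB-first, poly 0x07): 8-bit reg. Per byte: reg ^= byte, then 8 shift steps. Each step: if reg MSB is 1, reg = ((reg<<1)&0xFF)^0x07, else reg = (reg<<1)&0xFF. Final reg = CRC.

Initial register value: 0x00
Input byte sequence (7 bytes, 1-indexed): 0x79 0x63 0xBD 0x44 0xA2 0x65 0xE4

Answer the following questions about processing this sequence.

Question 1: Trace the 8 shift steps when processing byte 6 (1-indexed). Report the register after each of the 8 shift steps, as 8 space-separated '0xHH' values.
Answer: 0xFF 0xF9 0xF5 0xED 0xDD 0xBD 0x7D 0xFA

Derivation:
After byte 1 (0x79): reg=0x68
After byte 2 (0x63): reg=0x31
After byte 3 (0xBD): reg=0xAD
After byte 4 (0x44): reg=0x91
After byte 5 (0xA2): reg=0x99
Register before byte 6: 0x99
After XOR with byte 0x65: 0xFC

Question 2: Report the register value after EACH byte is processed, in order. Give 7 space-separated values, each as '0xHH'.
0x68 0x31 0xAD 0x91 0x99 0xFA 0x5A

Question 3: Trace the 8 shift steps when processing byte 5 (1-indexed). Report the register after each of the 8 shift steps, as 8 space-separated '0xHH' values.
Answer: 0x66 0xCC 0x9F 0x39 0x72 0xE4 0xCF 0x99

Derivation:
After byte 1 (0x79): reg=0x68
After byte 2 (0x63): reg=0x31
After byte 3 (0xBD): reg=0xAD
After byte 4 (0x44): reg=0x91
Register before byte 5: 0x91
After XOR with byte 0xA2: 0x33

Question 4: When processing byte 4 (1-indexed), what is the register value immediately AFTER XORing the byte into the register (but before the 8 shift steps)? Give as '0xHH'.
Answer: 0xE9

Derivation:
Register before byte 4: 0xAD
Byte 4: 0x44
0xAD XOR 0x44 = 0xE9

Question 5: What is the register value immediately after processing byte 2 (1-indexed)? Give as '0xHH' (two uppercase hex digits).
After byte 1 (0x79): reg=0x68
After byte 2 (0x63): reg=0x31

Answer: 0x31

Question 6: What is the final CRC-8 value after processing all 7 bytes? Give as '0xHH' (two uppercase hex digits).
After byte 1 (0x79): reg=0x68
After byte 2 (0x63): reg=0x31
After byte 3 (0xBD): reg=0xAD
After byte 4 (0x44): reg=0x91
After byte 5 (0xA2): reg=0x99
After byte 6 (0x65): reg=0xFA
After byte 7 (0xE4): reg=0x5A

Answer: 0x5A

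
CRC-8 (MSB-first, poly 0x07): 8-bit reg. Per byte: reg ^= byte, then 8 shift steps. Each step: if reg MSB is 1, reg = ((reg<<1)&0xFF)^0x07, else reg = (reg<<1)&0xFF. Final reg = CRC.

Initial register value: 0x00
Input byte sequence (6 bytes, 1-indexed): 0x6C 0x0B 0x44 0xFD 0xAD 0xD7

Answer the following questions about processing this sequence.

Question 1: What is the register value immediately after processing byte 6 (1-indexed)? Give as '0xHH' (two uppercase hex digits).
Answer: 0xFD

Derivation:
After byte 1 (0x6C): reg=0x03
After byte 2 (0x0B): reg=0x38
After byte 3 (0x44): reg=0x73
After byte 4 (0xFD): reg=0xA3
After byte 5 (0xAD): reg=0x2A
After byte 6 (0xD7): reg=0xFD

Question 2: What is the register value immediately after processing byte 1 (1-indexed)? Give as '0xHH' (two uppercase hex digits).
Answer: 0x03

Derivation:
After byte 1 (0x6C): reg=0x03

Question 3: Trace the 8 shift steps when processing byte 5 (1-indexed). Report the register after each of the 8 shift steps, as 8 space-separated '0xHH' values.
After byte 1 (0x6C): reg=0x03
After byte 2 (0x0B): reg=0x38
After byte 3 (0x44): reg=0x73
After byte 4 (0xFD): reg=0xA3
Register before byte 5: 0xA3
After XOR with byte 0xAD: 0x0E

Answer: 0x1C 0x38 0x70 0xE0 0xC7 0x89 0x15 0x2A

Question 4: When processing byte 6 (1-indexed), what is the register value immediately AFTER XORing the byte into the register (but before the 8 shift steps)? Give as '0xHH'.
Register before byte 6: 0x2A
Byte 6: 0xD7
0x2A XOR 0xD7 = 0xFD

Answer: 0xFD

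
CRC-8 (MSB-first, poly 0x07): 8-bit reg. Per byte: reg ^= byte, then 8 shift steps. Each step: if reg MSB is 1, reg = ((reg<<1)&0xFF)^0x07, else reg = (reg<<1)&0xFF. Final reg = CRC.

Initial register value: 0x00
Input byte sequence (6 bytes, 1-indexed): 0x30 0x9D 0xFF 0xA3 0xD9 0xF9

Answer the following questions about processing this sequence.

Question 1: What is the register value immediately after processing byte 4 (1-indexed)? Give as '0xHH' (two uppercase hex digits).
After byte 1 (0x30): reg=0x90
After byte 2 (0x9D): reg=0x23
After byte 3 (0xFF): reg=0x1A
After byte 4 (0xA3): reg=0x26

Answer: 0x26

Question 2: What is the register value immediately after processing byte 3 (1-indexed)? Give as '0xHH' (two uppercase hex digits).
After byte 1 (0x30): reg=0x90
After byte 2 (0x9D): reg=0x23
After byte 3 (0xFF): reg=0x1A

Answer: 0x1A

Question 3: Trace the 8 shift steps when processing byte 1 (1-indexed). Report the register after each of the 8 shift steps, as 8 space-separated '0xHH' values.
Answer: 0x60 0xC0 0x87 0x09 0x12 0x24 0x48 0x90

Derivation:
Register before byte 1: 0x00
After XOR with byte 0x30: 0x30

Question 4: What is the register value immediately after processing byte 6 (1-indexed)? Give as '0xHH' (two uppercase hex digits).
Answer: 0x36

Derivation:
After byte 1 (0x30): reg=0x90
After byte 2 (0x9D): reg=0x23
After byte 3 (0xFF): reg=0x1A
After byte 4 (0xA3): reg=0x26
After byte 5 (0xD9): reg=0xF3
After byte 6 (0xF9): reg=0x36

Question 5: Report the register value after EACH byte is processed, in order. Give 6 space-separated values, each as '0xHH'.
0x90 0x23 0x1A 0x26 0xF3 0x36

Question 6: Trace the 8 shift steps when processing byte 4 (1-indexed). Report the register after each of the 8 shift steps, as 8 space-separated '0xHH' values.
After byte 1 (0x30): reg=0x90
After byte 2 (0x9D): reg=0x23
After byte 3 (0xFF): reg=0x1A
Register before byte 4: 0x1A
After XOR with byte 0xA3: 0xB9

Answer: 0x75 0xEA 0xD3 0xA1 0x45 0x8A 0x13 0x26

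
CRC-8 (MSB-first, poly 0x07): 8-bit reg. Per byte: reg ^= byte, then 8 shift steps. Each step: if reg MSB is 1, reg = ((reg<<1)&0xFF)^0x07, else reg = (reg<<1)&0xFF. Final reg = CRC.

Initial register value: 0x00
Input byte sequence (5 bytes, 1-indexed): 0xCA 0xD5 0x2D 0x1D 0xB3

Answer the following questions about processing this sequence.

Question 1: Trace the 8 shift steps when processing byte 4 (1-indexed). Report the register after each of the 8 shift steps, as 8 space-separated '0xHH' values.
Answer: 0x5E 0xBC 0x7F 0xFE 0xFB 0xF1 0xE5 0xCD

Derivation:
After byte 1 (0xCA): reg=0x78
After byte 2 (0xD5): reg=0x4A
After byte 3 (0x2D): reg=0x32
Register before byte 4: 0x32
After XOR with byte 0x1D: 0x2F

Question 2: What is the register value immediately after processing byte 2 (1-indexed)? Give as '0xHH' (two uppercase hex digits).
After byte 1 (0xCA): reg=0x78
After byte 2 (0xD5): reg=0x4A

Answer: 0x4A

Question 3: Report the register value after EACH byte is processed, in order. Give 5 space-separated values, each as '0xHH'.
0x78 0x4A 0x32 0xCD 0x7D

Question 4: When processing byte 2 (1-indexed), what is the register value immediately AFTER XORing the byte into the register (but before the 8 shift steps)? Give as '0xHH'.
Answer: 0xAD

Derivation:
Register before byte 2: 0x78
Byte 2: 0xD5
0x78 XOR 0xD5 = 0xAD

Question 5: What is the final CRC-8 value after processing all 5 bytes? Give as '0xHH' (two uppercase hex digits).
After byte 1 (0xCA): reg=0x78
After byte 2 (0xD5): reg=0x4A
After byte 3 (0x2D): reg=0x32
After byte 4 (0x1D): reg=0xCD
After byte 5 (0xB3): reg=0x7D

Answer: 0x7D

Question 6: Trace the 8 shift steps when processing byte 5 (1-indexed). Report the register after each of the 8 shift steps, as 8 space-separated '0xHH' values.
After byte 1 (0xCA): reg=0x78
After byte 2 (0xD5): reg=0x4A
After byte 3 (0x2D): reg=0x32
After byte 4 (0x1D): reg=0xCD
Register before byte 5: 0xCD
After XOR with byte 0xB3: 0x7E

Answer: 0xFC 0xFF 0xF9 0xF5 0xED 0xDD 0xBD 0x7D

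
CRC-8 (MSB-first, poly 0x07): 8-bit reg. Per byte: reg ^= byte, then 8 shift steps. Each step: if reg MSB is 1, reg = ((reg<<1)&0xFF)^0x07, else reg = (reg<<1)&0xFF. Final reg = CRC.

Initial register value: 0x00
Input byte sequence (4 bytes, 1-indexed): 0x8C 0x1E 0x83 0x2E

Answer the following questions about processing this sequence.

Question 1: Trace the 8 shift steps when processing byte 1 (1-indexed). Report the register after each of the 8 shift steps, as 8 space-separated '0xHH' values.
Answer: 0x1F 0x3E 0x7C 0xF8 0xF7 0xE9 0xD5 0xAD

Derivation:
Register before byte 1: 0x00
After XOR with byte 0x8C: 0x8C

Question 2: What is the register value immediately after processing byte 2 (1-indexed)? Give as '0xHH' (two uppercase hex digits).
After byte 1 (0x8C): reg=0xAD
After byte 2 (0x1E): reg=0x10

Answer: 0x10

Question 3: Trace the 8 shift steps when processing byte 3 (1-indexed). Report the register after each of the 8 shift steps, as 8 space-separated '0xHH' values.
Answer: 0x21 0x42 0x84 0x0F 0x1E 0x3C 0x78 0xF0

Derivation:
After byte 1 (0x8C): reg=0xAD
After byte 2 (0x1E): reg=0x10
Register before byte 3: 0x10
After XOR with byte 0x83: 0x93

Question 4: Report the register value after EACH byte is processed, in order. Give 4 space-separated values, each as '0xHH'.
0xAD 0x10 0xF0 0x14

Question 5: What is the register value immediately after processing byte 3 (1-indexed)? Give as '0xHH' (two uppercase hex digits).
After byte 1 (0x8C): reg=0xAD
After byte 2 (0x1E): reg=0x10
After byte 3 (0x83): reg=0xF0

Answer: 0xF0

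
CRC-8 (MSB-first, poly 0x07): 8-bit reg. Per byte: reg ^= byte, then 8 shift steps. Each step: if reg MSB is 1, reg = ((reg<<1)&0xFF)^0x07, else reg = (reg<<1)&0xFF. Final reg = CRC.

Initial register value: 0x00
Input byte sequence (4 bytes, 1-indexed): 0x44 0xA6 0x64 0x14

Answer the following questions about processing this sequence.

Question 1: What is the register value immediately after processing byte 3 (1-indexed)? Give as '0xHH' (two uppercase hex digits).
After byte 1 (0x44): reg=0xDB
After byte 2 (0xA6): reg=0x74
After byte 3 (0x64): reg=0x70

Answer: 0x70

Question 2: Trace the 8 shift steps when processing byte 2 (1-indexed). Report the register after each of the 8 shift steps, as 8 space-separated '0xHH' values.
After byte 1 (0x44): reg=0xDB
Register before byte 2: 0xDB
After XOR with byte 0xA6: 0x7D

Answer: 0xFA 0xF3 0xE1 0xC5 0x8D 0x1D 0x3A 0x74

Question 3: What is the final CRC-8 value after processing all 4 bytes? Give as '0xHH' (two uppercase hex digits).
After byte 1 (0x44): reg=0xDB
After byte 2 (0xA6): reg=0x74
After byte 3 (0x64): reg=0x70
After byte 4 (0x14): reg=0x3B

Answer: 0x3B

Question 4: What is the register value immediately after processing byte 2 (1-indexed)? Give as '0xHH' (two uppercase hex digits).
Answer: 0x74

Derivation:
After byte 1 (0x44): reg=0xDB
After byte 2 (0xA6): reg=0x74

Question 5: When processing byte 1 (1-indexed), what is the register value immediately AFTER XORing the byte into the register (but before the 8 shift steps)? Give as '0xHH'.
Register before byte 1: 0x00
Byte 1: 0x44
0x00 XOR 0x44 = 0x44

Answer: 0x44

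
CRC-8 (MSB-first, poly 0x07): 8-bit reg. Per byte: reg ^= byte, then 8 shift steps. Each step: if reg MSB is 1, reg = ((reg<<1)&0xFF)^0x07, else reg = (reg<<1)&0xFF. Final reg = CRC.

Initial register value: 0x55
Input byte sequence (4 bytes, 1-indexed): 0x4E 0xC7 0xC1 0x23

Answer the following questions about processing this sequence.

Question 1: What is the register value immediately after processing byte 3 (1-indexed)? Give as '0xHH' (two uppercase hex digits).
Answer: 0x81

Derivation:
After byte 1 (0x4E): reg=0x41
After byte 2 (0xC7): reg=0x9B
After byte 3 (0xC1): reg=0x81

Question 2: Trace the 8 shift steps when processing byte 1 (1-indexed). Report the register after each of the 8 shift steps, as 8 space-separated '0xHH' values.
Register before byte 1: 0x55
After XOR with byte 0x4E: 0x1B

Answer: 0x36 0x6C 0xD8 0xB7 0x69 0xD2 0xA3 0x41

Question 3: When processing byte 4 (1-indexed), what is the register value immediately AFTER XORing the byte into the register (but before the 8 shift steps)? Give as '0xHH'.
Register before byte 4: 0x81
Byte 4: 0x23
0x81 XOR 0x23 = 0xA2

Answer: 0xA2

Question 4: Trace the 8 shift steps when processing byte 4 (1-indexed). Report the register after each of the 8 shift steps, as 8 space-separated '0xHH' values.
After byte 1 (0x4E): reg=0x41
After byte 2 (0xC7): reg=0x9B
After byte 3 (0xC1): reg=0x81
Register before byte 4: 0x81
After XOR with byte 0x23: 0xA2

Answer: 0x43 0x86 0x0B 0x16 0x2C 0x58 0xB0 0x67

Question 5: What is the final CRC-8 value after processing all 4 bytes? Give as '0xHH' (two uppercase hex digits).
Answer: 0x67

Derivation:
After byte 1 (0x4E): reg=0x41
After byte 2 (0xC7): reg=0x9B
After byte 3 (0xC1): reg=0x81
After byte 4 (0x23): reg=0x67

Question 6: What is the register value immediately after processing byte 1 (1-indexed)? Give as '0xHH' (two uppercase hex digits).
Answer: 0x41

Derivation:
After byte 1 (0x4E): reg=0x41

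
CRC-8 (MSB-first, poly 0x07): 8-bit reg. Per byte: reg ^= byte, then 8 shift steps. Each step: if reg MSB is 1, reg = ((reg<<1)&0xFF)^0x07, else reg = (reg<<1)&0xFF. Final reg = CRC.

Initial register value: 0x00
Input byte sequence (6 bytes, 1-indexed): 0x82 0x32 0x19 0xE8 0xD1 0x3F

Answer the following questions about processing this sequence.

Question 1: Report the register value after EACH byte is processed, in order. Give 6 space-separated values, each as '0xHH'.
0x87 0x02 0x41 0x56 0x9C 0x60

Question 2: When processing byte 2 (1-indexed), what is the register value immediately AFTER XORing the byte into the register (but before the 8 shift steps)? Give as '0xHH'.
Answer: 0xB5

Derivation:
Register before byte 2: 0x87
Byte 2: 0x32
0x87 XOR 0x32 = 0xB5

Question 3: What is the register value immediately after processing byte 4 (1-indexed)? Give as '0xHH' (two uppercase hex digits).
After byte 1 (0x82): reg=0x87
After byte 2 (0x32): reg=0x02
After byte 3 (0x19): reg=0x41
After byte 4 (0xE8): reg=0x56

Answer: 0x56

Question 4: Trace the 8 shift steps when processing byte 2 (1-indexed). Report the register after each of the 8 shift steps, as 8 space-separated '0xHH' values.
After byte 1 (0x82): reg=0x87
Register before byte 2: 0x87
After XOR with byte 0x32: 0xB5

Answer: 0x6D 0xDA 0xB3 0x61 0xC2 0x83 0x01 0x02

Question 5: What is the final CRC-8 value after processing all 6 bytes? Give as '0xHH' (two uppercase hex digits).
Answer: 0x60

Derivation:
After byte 1 (0x82): reg=0x87
After byte 2 (0x32): reg=0x02
After byte 3 (0x19): reg=0x41
After byte 4 (0xE8): reg=0x56
After byte 5 (0xD1): reg=0x9C
After byte 6 (0x3F): reg=0x60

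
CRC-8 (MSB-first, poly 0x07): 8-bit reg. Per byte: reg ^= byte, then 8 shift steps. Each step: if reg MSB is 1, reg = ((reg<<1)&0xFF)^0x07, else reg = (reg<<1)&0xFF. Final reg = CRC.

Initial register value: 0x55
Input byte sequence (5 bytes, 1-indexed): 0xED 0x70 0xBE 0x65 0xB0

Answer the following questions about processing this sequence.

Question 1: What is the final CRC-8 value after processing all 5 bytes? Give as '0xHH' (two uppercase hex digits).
After byte 1 (0xED): reg=0x21
After byte 2 (0x70): reg=0xB0
After byte 3 (0xBE): reg=0x2A
After byte 4 (0x65): reg=0xEA
After byte 5 (0xB0): reg=0x81

Answer: 0x81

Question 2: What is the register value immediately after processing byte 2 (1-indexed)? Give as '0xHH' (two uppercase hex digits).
After byte 1 (0xED): reg=0x21
After byte 2 (0x70): reg=0xB0

Answer: 0xB0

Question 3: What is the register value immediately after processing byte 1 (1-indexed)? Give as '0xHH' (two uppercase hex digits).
Answer: 0x21

Derivation:
After byte 1 (0xED): reg=0x21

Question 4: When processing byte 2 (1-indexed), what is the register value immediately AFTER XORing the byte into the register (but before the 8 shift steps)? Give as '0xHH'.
Answer: 0x51

Derivation:
Register before byte 2: 0x21
Byte 2: 0x70
0x21 XOR 0x70 = 0x51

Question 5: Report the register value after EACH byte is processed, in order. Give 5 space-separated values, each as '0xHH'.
0x21 0xB0 0x2A 0xEA 0x81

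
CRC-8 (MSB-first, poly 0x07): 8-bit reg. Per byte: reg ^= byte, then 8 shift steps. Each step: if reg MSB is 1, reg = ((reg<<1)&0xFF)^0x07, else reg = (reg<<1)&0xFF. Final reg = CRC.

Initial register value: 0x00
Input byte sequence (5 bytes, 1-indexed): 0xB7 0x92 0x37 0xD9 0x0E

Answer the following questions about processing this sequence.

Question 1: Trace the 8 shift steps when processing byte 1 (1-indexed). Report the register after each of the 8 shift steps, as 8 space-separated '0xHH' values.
Register before byte 1: 0x00
After XOR with byte 0xB7: 0xB7

Answer: 0x69 0xD2 0xA3 0x41 0x82 0x03 0x06 0x0C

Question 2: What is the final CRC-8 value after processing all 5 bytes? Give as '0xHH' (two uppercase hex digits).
After byte 1 (0xB7): reg=0x0C
After byte 2 (0x92): reg=0xD3
After byte 3 (0x37): reg=0xB2
After byte 4 (0xD9): reg=0x16
After byte 5 (0x0E): reg=0x48

Answer: 0x48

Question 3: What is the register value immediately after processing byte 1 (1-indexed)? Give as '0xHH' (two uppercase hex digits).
Answer: 0x0C

Derivation:
After byte 1 (0xB7): reg=0x0C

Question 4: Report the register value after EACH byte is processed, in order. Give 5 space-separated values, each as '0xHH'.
0x0C 0xD3 0xB2 0x16 0x48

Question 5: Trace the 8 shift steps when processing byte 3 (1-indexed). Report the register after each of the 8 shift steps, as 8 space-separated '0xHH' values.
After byte 1 (0xB7): reg=0x0C
After byte 2 (0x92): reg=0xD3
Register before byte 3: 0xD3
After XOR with byte 0x37: 0xE4

Answer: 0xCF 0x99 0x35 0x6A 0xD4 0xAF 0x59 0xB2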